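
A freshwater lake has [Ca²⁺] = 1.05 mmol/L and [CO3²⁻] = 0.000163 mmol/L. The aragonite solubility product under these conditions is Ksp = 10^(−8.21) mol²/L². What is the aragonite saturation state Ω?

Ω = 0.0278

Ksp = 10^(−8.21) = 6.166×10^-9
Ω = [Ca²⁺][CO3²⁻]/Ksp = (1.05×10^-3)(0.000163×10^-3) / 6.166×10^-9 = 0.0278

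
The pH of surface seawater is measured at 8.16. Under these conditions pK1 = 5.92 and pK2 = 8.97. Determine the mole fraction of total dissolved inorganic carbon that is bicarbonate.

α₁ = 1 / (1 + [H⁺]/K1 + K2/[H⁺]) = 1 / (1 + 10^-2.24 + 10^-0.81)
   = 1 / (1 + 0.0057544 + 0.15488) = 1/1.1606 = 0.8616

α₁ = 0.862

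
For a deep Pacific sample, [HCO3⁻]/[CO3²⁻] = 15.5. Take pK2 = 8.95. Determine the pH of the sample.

From K2 = [H⁺][CO3²⁻]/[HCO3⁻]:  pH = pK2 − log₁₀([HCO3⁻]/[CO3²⁻])
log₁₀(15.5) = +1.190
pH = 8.95 − (+1.190) = 7.76

pH = 7.76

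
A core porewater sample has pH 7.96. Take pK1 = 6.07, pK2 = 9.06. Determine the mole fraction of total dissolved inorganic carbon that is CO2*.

α₀ = 0.0118

α₀ = 1 / (1 + K1/[H⁺] + K1K2/[H⁺]²) = 1 / (1 + 10^+1.89 + 10^+0.79)
   = 1 / (1 + 77.625 + 6.1660) = 1/84.791 = 0.01179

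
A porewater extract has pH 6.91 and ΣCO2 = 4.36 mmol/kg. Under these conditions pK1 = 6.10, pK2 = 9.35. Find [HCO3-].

α₁ = 1 / (1 + [H⁺]/K1 + K2/[H⁺]) = 1 / (1 + 10^-0.81 + 10^-2.44)
   = 1 / (1 + 0.15488 + 0.0036308) = 1/1.1585 = 0.8632
[HCO3⁻] = α₁ × DIC = 0.8632 × 4.36 = 3.76 mmol/kg

[HCO3⁻] = 3.76 mmol/kg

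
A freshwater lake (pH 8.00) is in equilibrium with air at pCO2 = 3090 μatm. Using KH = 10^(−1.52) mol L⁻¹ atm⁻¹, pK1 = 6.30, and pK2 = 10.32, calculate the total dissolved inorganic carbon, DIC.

DIC = 4.79 mmol/L

[CO2*] = KH · pCO2 = 10^(−1.52) × 3090×10^-6 = 9.332×10^-5 mol/L
α₀ = 1/(1 + K1/[H⁺] + K1K2/[H⁺]²) = 1/(1 + 10^+1.70 + 10^-0.62) = 0.01947
DIC = [CO2*]/α₀ = 9.332×10^-5 / 0.01947 = 4.79 mmol/L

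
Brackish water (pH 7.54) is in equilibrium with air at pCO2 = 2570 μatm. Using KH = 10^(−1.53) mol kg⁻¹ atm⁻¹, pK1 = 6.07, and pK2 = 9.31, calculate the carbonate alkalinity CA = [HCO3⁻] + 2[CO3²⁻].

CA = 2.31 mmol/kg

[CO2*] = KH · pCO2 = 10^(−1.53) × 2570×10^-6 = 7.585×10^-5 mol/kg
α₀ = 1/(1 + K1/[H⁺] + K1K2/[H⁺]²) = 1/(1 + 10^+1.47 + 10^-0.30) = 0.03224
DIC = [CO2*]/α₀ = 7.585×10^-5 / 0.03224 = 2.352 mmol/kg
CA = (α₁ + 2α₂)·DIC = (0.9516 + 2×0.01616) × 2.352 = 2.31 mmol/kg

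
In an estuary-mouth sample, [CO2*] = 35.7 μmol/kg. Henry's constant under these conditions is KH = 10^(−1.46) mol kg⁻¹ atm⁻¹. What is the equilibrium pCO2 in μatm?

pCO2 = 1030 μatm

KH = 10^(−1.46) = 3.467×10^-2 mol kg⁻¹ atm⁻¹
pCO2 = [CO2*]/KH = 35.7×10^-6 / 3.467×10^-2 = 1.03×10^-3 atm = 1030 μatm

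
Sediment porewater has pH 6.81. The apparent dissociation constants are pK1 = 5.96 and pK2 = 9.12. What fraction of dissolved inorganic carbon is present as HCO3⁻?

α₁ = 1 / (1 + [H⁺]/K1 + K2/[H⁺]) = 1 / (1 + 10^-0.85 + 10^-2.31)
   = 1 / (1 + 0.14125 + 0.0048978) = 1/1.1462 = 0.8725

α₁ = 0.872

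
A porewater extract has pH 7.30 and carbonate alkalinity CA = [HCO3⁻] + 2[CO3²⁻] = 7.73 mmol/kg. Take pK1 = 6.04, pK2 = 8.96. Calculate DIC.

CA = [HCO3⁻] + 2[CO3²⁻] = (α₁ + 2α₂)·DIC
At pH 7.30: [H⁺]/K1 = 10^-1.26 = 0.054954, K2/[H⁺] = 10^-1.66 = 0.021878
α₁ = 1/(1 + 0.054954 + 0.021878) = 1/1.0768 = 0.9287; α₂ = α₁·K2/[H⁺] = 0.02032
α₁ + 2α₂ = 0.9693
DIC = CA / (α₁ + 2α₂) = 7.73 / 0.9693 = 7.97 mmol/kg

DIC = 7.97 mmol/kg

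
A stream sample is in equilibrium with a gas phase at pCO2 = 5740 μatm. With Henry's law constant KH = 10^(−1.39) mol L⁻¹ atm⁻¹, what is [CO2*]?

[CO2*] = 234 μmol/L

KH = 10^(−1.39) = 4.074×10^-2 mol L⁻¹ atm⁻¹
[CO2*] = KH · pCO2 = 4.074×10^-2 × 5740×10^-6 atm = 2.34×10^-4 mol/L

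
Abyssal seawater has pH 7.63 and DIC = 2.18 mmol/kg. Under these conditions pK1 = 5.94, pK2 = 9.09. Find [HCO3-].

α₁ = 1 / (1 + [H⁺]/K1 + K2/[H⁺]) = 1 / (1 + 10^-1.69 + 10^-1.46)
   = 1 / (1 + 0.020417 + 0.034674) = 1/1.0551 = 0.9478
[HCO3⁻] = α₁ × DIC = 0.9478 × 2.18 = 2.07 mmol/kg

[HCO3⁻] = 2.07 mmol/kg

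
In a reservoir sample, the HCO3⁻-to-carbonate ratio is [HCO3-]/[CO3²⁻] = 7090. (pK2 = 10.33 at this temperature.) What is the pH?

pH = 6.48

From K2 = [H⁺][CO3²⁻]/[HCO3-]:  pH = pK2 − log₁₀([HCO3-]/[CO3²⁻])
log₁₀(7090) = +3.851
pH = 10.33 − (+3.851) = 6.48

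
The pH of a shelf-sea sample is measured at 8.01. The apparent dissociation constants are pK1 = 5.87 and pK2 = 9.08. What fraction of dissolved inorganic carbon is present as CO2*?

α₀ = 1 / (1 + K1/[H⁺] + K1K2/[H⁺]²) = 1 / (1 + 10^+2.14 + 10^+1.07)
   = 1 / (1 + 138.04 + 11.749) = 1/150.79 = 0.006632

α₀ = 0.00663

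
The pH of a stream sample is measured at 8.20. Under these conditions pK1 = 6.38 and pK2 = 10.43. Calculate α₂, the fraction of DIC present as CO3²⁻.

α₂ = 0.00577

α₂ = 1 / (1 + [H⁺]/K2 + [H⁺]²/(K1K2)) = 1 / (1 + 10^+2.23 + 10^+0.41)
   = 1 / (1 + 169.82 + 2.5704) = 1/173.39 = 0.005767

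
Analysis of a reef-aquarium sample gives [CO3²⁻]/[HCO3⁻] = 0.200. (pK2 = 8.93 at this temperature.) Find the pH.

From K2 = [H⁺][CO3²⁻]/[HCO3⁻]:  pH = pK2 + log₁₀([CO3²⁻]/[HCO3⁻])
log₁₀(0.200) = -0.699
pH = 8.93 + (-0.699) = 8.23

pH = 8.23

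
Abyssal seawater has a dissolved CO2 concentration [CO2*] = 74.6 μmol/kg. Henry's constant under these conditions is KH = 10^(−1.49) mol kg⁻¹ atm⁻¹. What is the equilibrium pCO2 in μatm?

pCO2 = 2310 μatm

KH = 10^(−1.49) = 3.236×10^-2 mol kg⁻¹ atm⁻¹
pCO2 = [CO2*]/KH = 74.6×10^-6 / 3.236×10^-2 = 2.31×10^-3 atm = 2310 μatm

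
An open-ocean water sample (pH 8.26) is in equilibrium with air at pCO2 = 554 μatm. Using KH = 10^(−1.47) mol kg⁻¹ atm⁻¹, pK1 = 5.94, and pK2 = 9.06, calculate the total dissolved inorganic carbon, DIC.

[CO2*] = KH · pCO2 = 10^(−1.47) × 554×10^-6 = 1.877×10^-5 mol/kg
α₀ = 1/(1 + K1/[H⁺] + K1K2/[H⁺]²) = 1/(1 + 10^+2.32 + 10^+1.52) = 0.004115
DIC = [CO2*]/α₀ = 1.877×10^-5 / 0.004115 = 4.56 mmol/kg

DIC = 4.56 mmol/kg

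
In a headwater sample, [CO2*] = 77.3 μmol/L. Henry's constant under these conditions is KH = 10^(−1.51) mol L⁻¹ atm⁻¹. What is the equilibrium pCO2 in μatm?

KH = 10^(−1.51) = 3.090×10^-2 mol L⁻¹ atm⁻¹
pCO2 = [CO2*]/KH = 77.3×10^-6 / 3.090×10^-2 = 2.50×10^-3 atm = 2500 μatm

pCO2 = 2500 μatm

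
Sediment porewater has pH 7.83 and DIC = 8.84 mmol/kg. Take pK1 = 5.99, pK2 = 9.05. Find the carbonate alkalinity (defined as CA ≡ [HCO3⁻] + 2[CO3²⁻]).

CA = 9.22 mmol/kg

CA = [HCO3⁻] + 2[CO3²⁻] = (α₁ + 2α₂)·DIC
At pH 7.83: [H⁺]/K1 = 10^-1.84 = 0.014454, K2/[H⁺] = 10^-1.22 = 0.060256
α₁ = 1/(1 + 0.014454 + 0.060256) = 1/1.0747 = 0.9305; α₂ = α₁·K2/[H⁺] = 0.05607
α₁ + 2α₂ = 1.0426
CA = 1.0426 × 8.84 = 9.22 mmol/kg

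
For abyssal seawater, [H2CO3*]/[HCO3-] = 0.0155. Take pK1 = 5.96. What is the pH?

From K1 = [H⁺][HCO3-]/[H2CO3*]:  pH = pK1 − log₁₀([H2CO3*]/[HCO3-])
log₁₀(0.0155) = -1.810
pH = 5.96 − (-1.810) = 7.77

pH = 7.77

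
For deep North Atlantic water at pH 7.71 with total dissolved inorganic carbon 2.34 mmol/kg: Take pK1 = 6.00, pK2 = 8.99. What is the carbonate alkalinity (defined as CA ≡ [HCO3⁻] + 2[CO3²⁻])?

CA = [HCO3⁻] + 2[CO3²⁻] = (α₁ + 2α₂)·DIC
At pH 7.71: [H⁺]/K1 = 10^-1.71 = 0.019498, K2/[H⁺] = 10^-1.28 = 0.052481
α₁ = 1/(1 + 0.019498 + 0.052481) = 1/1.0720 = 0.9329; α₂ = α₁·K2/[H⁺] = 0.04896
α₁ + 2α₂ = 1.0308
CA = 1.0308 × 2.34 = 2.41 mmol/kg

CA = 2.41 mmol/kg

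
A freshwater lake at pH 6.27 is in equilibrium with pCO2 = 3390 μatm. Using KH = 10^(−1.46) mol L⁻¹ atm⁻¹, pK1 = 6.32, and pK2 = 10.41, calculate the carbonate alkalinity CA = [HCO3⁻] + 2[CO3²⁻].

CA = 0.105 mmol/L

[CO2*] = KH · pCO2 = 10^(−1.46) × 3390×10^-6 = 1.175×10^-4 mol/L
α₀ = 1/(1 + K1/[H⁺] + K1K2/[H⁺]²) = 1/(1 + 10^-0.05 + 10^-4.19) = 0.5287
DIC = [CO2*]/α₀ = 1.175×10^-4 / 0.5287 = 0.2223 mmol/L
CA = (α₁ + 2α₂)·DIC = (0.4712 + 2×3.414×10^-5) × 0.2223 = 0.105 mmol/L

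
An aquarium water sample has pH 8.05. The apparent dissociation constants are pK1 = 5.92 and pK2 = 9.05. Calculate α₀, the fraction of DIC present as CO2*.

α₀ = 1 / (1 + K1/[H⁺] + K1K2/[H⁺]²) = 1 / (1 + 10^+2.13 + 10^+1.13)
   = 1 / (1 + 134.90 + 13.490) = 1/149.39 = 0.006694

α₀ = 0.00669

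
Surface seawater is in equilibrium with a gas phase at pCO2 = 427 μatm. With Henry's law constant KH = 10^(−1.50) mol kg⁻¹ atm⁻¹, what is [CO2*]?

[CO2*] = 13.5 μmol/kg

KH = 10^(−1.50) = 3.162×10^-2 mol kg⁻¹ atm⁻¹
[CO2*] = KH · pCO2 = 3.162×10^-2 × 427×10^-6 atm = 1.35×10^-5 mol/kg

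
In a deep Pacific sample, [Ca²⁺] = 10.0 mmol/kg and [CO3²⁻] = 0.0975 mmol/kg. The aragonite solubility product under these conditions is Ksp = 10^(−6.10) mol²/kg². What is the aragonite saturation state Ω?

Ksp = 10^(−6.10) = 7.943×10^-7
Ω = [Ca²⁺][CO3²⁻]/Ksp = (10.0×10^-3)(0.0975×10^-3) / 7.943×10^-7 = 1.23

Ω = 1.23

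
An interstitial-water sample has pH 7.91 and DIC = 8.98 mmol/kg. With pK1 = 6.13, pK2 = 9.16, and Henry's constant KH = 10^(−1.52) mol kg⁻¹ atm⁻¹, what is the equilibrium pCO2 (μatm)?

α₀ = 1 / (1 + K1/[H⁺] + K1K2/[H⁺]²) = 1 / (1 + 10^+1.78 + 10^+0.53)
   = 1 / (1 + 60.256 + 3.3884) = 1/64.644 = 0.01547
[CO2*] = α₀ × DIC = 0.01547 × 8.98 = 0.1389 mmol/kg
pCO2 = [CO2*]/KH = 1.389×10^-4 / 3.020×10^-2 = 4600 μatm

pCO2 = 4600 μatm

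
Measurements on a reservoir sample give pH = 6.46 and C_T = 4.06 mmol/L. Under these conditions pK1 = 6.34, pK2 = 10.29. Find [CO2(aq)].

[CO2*] = 1.75 mmol/L

α₀ = 1 / (1 + K1/[H⁺] + K1K2/[H⁺]²) = 1 / (1 + 10^+0.12 + 10^-3.71)
   = 1 / (1 + 1.3183 + 0.00019498) = 1/2.3185 = 0.4313
[CO2*] = α₀ × DIC = 0.4313 × 4.06 = 1.75 mmol/L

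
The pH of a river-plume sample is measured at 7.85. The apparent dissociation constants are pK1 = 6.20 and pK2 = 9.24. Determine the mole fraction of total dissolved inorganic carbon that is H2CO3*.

α₀ = 1 / (1 + K1/[H⁺] + K1K2/[H⁺]²) = 1 / (1 + 10^+1.65 + 10^+0.26)
   = 1 / (1 + 44.668 + 1.8197) = 1/47.488 = 0.02106

α₀ = 0.0211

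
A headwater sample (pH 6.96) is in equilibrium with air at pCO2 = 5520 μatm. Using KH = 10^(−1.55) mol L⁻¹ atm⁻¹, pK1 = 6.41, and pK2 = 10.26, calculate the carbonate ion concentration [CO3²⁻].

[CO3²⁻] = 0.277 μmol/L

[CO2*] = KH · pCO2 = 10^(−1.55) × 5520×10^-6 = 1.556×10^-4 mol/L
α₀ = 1/(1 + K1/[H⁺] + K1K2/[H⁺]²) = 1/(1 + 10^+0.55 + 10^-2.75) = 0.2198
DIC = [CO2*]/α₀ = 1.556×10^-4 / 0.2198 = 0.7079 mmol/L
[CO3²⁻] = α₂·DIC; α₂ = 0.0003908, so [CO3²⁻] = 0.0003908 × 0.7079 = 0.000277 mmol/L = 0.277 μmol/L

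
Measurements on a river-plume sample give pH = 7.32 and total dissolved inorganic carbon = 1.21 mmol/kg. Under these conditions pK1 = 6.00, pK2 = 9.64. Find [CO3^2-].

[CO3²⁻] = 5.50 μmol/kg

α₂ = 1 / (1 + [H⁺]/K2 + [H⁺]²/(K1K2)) = 1 / (1 + 10^+2.32 + 10^+1.00)
   = 1 / (1 + 208.93 + 10.000) = 1/219.93 = 0.004547
[CO3²⁻] = α₂ × DIC = 0.004547 × 1.21 = 0.00550 mmol/kg = 5.50 μmol/kg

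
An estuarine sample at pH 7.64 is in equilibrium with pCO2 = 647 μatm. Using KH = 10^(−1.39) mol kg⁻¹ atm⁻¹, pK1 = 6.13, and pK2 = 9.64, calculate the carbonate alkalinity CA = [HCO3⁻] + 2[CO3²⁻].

[CO2*] = KH · pCO2 = 10^(−1.39) × 647×10^-6 = 2.636×10^-5 mol/kg
α₀ = 1/(1 + K1/[H⁺] + K1K2/[H⁺]²) = 1/(1 + 10^+1.51 + 10^-0.49) = 0.02969
DIC = [CO2*]/α₀ = 2.636×10^-5 / 0.02969 = 0.8878 mmol/kg
CA = (α₁ + 2α₂)·DIC = (0.9607 + 2×0.009607) × 0.8878 = 0.870 mmol/kg

CA = 0.870 mmol/kg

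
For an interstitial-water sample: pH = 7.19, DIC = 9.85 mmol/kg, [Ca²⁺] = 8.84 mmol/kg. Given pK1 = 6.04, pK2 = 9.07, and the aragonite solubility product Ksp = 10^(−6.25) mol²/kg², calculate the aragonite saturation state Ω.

α₂ = 1 / (1 + [H⁺]/K2 + [H⁺]²/(K1K2)) = 1 / (1 + 10^+1.88 + 10^+0.73)
   = 1 / (1 + 75.858 + 5.3703) = 1/82.228 = 0.01216
[CO3²⁻] = α₂ × DIC = 0.01216 × 9.85 = 0.1198 mmol/kg
Ksp = 10^(−6.25) = 5.623×10^-7
Ω = [Ca²⁺][CO3²⁻]/Ksp = (8.84×10^-3)(1.198×10^-4) / 5.623×10^-7 = 1.88

Ω = 1.88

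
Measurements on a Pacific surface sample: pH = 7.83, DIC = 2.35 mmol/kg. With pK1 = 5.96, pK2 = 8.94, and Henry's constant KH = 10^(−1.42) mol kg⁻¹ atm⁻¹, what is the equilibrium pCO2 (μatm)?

α₀ = 1 / (1 + K1/[H⁺] + K1K2/[H⁺]²) = 1 / (1 + 10^+1.87 + 10^+0.76)
   = 1 / (1 + 74.131 + 5.7544) = 1/80.885 = 0.01236
[CO2*] = α₀ × DIC = 0.01236 × 2.35 = 0.02905 mmol/kg
pCO2 = [CO2*]/KH = 2.905×10^-5 / 3.802×10^-2 = 764 μatm

pCO2 = 764 μatm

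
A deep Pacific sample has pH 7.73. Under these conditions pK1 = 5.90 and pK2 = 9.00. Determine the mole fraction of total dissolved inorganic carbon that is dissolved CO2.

α₀ = 0.0138

α₀ = 1 / (1 + K1/[H⁺] + K1K2/[H⁺]²) = 1 / (1 + 10^+1.83 + 10^+0.56)
   = 1 / (1 + 67.608 + 3.6308) = 1/72.239 = 0.01384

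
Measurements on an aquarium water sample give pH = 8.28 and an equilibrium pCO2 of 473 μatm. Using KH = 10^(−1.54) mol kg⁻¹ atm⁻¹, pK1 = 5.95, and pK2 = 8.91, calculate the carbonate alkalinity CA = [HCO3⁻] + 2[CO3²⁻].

CA = 4.28 mmol/kg

[CO2*] = KH · pCO2 = 10^(−1.54) × 473×10^-6 = 1.364×10^-5 mol/kg
α₀ = 1/(1 + K1/[H⁺] + K1K2/[H⁺]²) = 1/(1 + 10^+2.33 + 10^+1.70) = 0.003775
DIC = [CO2*]/α₀ = 1.364×10^-5 / 0.003775 = 3.614 mmol/kg
CA = (α₁ + 2α₂)·DIC = (0.8070 + 2×0.1892) × 3.614 = 4.28 mmol/kg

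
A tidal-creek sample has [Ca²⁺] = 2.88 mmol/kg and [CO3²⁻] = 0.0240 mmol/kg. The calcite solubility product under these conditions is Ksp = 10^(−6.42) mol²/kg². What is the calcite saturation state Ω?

Ω = 0.182

Ksp = 10^(−6.42) = 3.802×10^-7
Ω = [Ca²⁺][CO3²⁻]/Ksp = (2.88×10^-3)(0.0240×10^-3) / 3.802×10^-7 = 0.182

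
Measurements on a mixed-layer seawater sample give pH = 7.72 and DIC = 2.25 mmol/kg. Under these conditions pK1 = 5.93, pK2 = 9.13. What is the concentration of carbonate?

α₂ = 1 / (1 + [H⁺]/K2 + [H⁺]²/(K1K2)) = 1 / (1 + 10^+1.41 + 10^-0.38)
   = 1 / (1 + 25.704 + 0.41687) = 1/27.121 = 0.03687
[CO3²⁻] = α₂ × DIC = 0.03687 × 2.25 = 0.0830 mmol/kg

[CO3²⁻] = 0.0830 mmol/kg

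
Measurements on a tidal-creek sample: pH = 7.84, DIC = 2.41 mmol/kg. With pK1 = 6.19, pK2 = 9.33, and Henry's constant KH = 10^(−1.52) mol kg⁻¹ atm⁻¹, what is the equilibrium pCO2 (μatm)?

pCO2 = 1690 μatm

α₀ = 1 / (1 + K1/[H⁺] + K1K2/[H⁺]²) = 1 / (1 + 10^+1.65 + 10^+0.16)
   = 1 / (1 + 44.668 + 1.4454) = 1/47.114 = 0.02123
[CO2*] = α₀ × DIC = 0.02123 × 2.41 = 0.05115 mmol/kg
pCO2 = [CO2*]/KH = 5.115×10^-5 / 3.020×10^-2 = 1690 μatm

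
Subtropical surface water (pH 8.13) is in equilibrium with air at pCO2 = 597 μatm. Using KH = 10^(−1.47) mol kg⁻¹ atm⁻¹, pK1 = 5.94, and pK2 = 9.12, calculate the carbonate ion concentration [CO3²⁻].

[CO2*] = KH · pCO2 = 10^(−1.47) × 597×10^-6 = 2.023×10^-5 mol/kg
α₀ = 1/(1 + K1/[H⁺] + K1K2/[H⁺]²) = 1/(1 + 10^+2.19 + 10^+1.20) = 0.005823
DIC = [CO2*]/α₀ = 2.023×10^-5 / 0.005823 = 3.474 mmol/kg
[CO3²⁻] = α₂·DIC; α₂ = 0.09229, so [CO3²⁻] = 0.09229 × 3.474 = 0.321 mmol/kg

[CO3²⁻] = 0.321 mmol/kg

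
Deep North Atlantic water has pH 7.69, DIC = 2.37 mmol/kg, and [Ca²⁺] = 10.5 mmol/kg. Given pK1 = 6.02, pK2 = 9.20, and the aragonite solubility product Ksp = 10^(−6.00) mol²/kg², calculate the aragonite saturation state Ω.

Ω = 0.731

α₂ = 1 / (1 + [H⁺]/K2 + [H⁺]²/(K1K2)) = 1 / (1 + 10^+1.51 + 10^-0.16)
   = 1 / (1 + 32.359 + 0.69183) = 1/34.051 = 0.02937
[CO3²⁻] = α₂ × DIC = 0.02937 × 2.37 = 0.06960 mmol/kg
Ksp = 10^(−6.00) = 1.000×10^-6
Ω = [Ca²⁺][CO3²⁻]/Ksp = (10.5×10^-3)(6.960×10^-5) / 1.000×10^-6 = 0.731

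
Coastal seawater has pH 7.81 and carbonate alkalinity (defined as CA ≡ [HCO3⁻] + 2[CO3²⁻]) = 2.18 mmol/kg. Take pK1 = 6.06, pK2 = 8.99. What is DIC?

CA = [HCO3⁻] + 2[CO3²⁻] = (α₁ + 2α₂)·DIC
At pH 7.81: [H⁺]/K1 = 10^-1.75 = 0.017783, K2/[H⁺] = 10^-1.18 = 0.066069
α₁ = 1/(1 + 0.017783 + 0.066069) = 1/1.0839 = 0.9226; α₂ = α₁·K2/[H⁺] = 0.06096
α₁ + 2α₂ = 1.0446
DIC = CA / (α₁ + 2α₂) = 2.18 / 1.0446 = 2.09 mmol/kg

DIC = 2.09 mmol/kg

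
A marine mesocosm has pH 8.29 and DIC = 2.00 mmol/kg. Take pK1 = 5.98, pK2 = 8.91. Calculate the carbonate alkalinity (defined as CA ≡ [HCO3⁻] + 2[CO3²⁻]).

CA = [HCO3⁻] + 2[CO3²⁻] = (α₁ + 2α₂)·DIC
At pH 8.29: [H⁺]/K1 = 10^-2.31 = 0.0048978, K2/[H⁺] = 10^-0.62 = 0.23988
α₁ = 1/(1 + 0.0048978 + 0.23988) = 1/1.2448 = 0.8034; α₂ = α₁·K2/[H⁺] = 0.1927
α₁ + 2α₂ = 1.1888
CA = 1.1888 × 2.00 = 2.38 mmol/kg

CA = 2.38 mmol/kg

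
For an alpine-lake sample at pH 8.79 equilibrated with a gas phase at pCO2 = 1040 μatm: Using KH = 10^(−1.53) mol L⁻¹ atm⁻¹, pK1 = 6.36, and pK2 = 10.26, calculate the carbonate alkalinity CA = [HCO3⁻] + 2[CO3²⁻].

[CO2*] = KH · pCO2 = 10^(−1.53) × 1040×10^-6 = 3.069×10^-5 mol/L
α₀ = 1/(1 + K1/[H⁺] + K1K2/[H⁺]²) = 1/(1 + 10^+2.43 + 10^+0.96) = 0.003581
DIC = [CO2*]/α₀ = 3.069×10^-5 / 0.003581 = 8.572 mmol/L
CA = (α₁ + 2α₂)·DIC = (0.9638 + 2×0.03266) × 8.572 = 8.82 mmol/L

CA = 8.82 mmol/L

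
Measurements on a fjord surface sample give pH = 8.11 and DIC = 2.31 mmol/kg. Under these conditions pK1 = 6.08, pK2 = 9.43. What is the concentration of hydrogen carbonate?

α₁ = 1 / (1 + [H⁺]/K1 + K2/[H⁺]) = 1 / (1 + 10^-2.03 + 10^-1.32)
   = 1 / (1 + 0.0093325 + 0.047863) = 1/1.0572 = 0.9459
[HCO3⁻] = α₁ × DIC = 0.9459 × 2.31 = 2.19 mmol/kg

[HCO3⁻] = 2.19 mmol/kg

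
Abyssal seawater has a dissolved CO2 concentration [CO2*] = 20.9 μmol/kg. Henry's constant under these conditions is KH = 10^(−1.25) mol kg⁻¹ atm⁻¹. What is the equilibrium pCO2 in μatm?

pCO2 = 372 μatm

KH = 10^(−1.25) = 5.623×10^-2 mol kg⁻¹ atm⁻¹
pCO2 = [CO2*]/KH = 20.9×10^-6 / 5.623×10^-2 = 3.72×10^-4 atm = 372 μatm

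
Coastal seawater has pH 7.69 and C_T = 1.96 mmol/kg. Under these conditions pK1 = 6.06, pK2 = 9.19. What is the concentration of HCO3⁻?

[HCO3⁻] = 1.86 mmol/kg

α₁ = 1 / (1 + [H⁺]/K1 + K2/[H⁺]) = 1 / (1 + 10^-1.63 + 10^-1.50)
   = 1 / (1 + 0.023442 + 0.031623) = 1/1.0551 = 0.9478
[HCO3⁻] = α₁ × DIC = 0.9478 × 1.96 = 1.86 mmol/kg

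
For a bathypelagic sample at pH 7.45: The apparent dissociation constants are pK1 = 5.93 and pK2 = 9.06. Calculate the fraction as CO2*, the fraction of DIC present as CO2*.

α₀ = 0.0286

α₀ = 1 / (1 + K1/[H⁺] + K1K2/[H⁺]²) = 1 / (1 + 10^+1.52 + 10^-0.09)
   = 1 / (1 + 33.113 + 0.81283) = 1/34.926 = 0.02863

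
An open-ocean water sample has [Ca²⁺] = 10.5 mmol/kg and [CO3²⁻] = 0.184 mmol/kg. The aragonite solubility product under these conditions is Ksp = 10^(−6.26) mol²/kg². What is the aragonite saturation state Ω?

Ω = 3.52

Ksp = 10^(−6.26) = 5.495×10^-7
Ω = [Ca²⁺][CO3²⁻]/Ksp = (10.5×10^-3)(0.184×10^-3) / 5.495×10^-7 = 3.52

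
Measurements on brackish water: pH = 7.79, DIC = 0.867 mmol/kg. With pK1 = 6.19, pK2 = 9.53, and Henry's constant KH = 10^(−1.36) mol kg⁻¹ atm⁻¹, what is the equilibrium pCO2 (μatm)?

pCO2 = 478 μatm

α₀ = 1 / (1 + K1/[H⁺] + K1K2/[H⁺]²) = 1 / (1 + 10^+1.60 + 10^-0.14)
   = 1 / (1 + 39.811 + 0.72444) = 1/41.535 = 0.02408
[CO2*] = α₀ × DIC = 0.02408 × 0.867 = 0.02087 mmol/kg
pCO2 = [CO2*]/KH = 2.087×10^-5 / 4.365×10^-2 = 478 μatm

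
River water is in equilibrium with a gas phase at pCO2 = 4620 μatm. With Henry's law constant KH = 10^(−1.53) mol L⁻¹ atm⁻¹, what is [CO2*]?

KH = 10^(−1.53) = 2.951×10^-2 mol L⁻¹ atm⁻¹
[CO2*] = KH · pCO2 = 2.951×10^-2 × 4620×10^-6 atm = 1.36×10^-4 mol/L

[CO2*] = 136 μmol/L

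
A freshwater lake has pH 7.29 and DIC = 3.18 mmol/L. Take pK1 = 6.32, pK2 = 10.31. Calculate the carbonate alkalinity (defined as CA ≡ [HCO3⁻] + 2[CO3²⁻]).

CA = [HCO3⁻] + 2[CO3²⁻] = (α₁ + 2α₂)·DIC
At pH 7.29: [H⁺]/K1 = 10^-0.97 = 0.10715, K2/[H⁺] = 10^-3.02 = 0.00095499
α₁ = 1/(1 + 0.10715 + 0.00095499) = 1/1.1081 = 0.9024; α₂ = α₁·K2/[H⁺] = 0.0008618
α₁ + 2α₂ = 0.9042
CA = 0.9042 × 3.18 = 2.88 mmol/L

CA = 2.88 mmol/L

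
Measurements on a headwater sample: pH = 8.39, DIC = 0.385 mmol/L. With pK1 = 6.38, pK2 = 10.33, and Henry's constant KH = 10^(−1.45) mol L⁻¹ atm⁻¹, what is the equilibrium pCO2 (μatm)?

α₀ = 1 / (1 + K1/[H⁺] + K1K2/[H⁺]²) = 1 / (1 + 10^+2.01 + 10^+0.07)
   = 1 / (1 + 102.33 + 1.1749) = 1/104.50 = 0.009569
[CO2*] = α₀ × DIC = 0.009569 × 0.385 = 0.003684 mmol/L = 3.684 μmol/L
pCO2 = [CO2*]/KH = 3.684×10^-6 / 3.548×10^-2 = 104 μatm

pCO2 = 104 μatm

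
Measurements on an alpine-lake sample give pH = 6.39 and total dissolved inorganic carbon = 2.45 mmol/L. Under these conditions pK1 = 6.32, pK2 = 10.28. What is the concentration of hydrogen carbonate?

[HCO3⁻] = 1.32 mmol/L

α₁ = 1 / (1 + [H⁺]/K1 + K2/[H⁺]) = 1 / (1 + 10^-0.07 + 10^-3.89)
   = 1 / (1 + 0.85114 + 0.00012882) = 1/1.8513 = 0.5402
[HCO3⁻] = α₁ × DIC = 0.5402 × 2.45 = 1.32 mmol/L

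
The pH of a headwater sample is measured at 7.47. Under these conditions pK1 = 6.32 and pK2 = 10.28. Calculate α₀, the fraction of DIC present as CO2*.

α₀ = 1 / (1 + K1/[H⁺] + K1K2/[H⁺]²) = 1 / (1 + 10^+1.15 + 10^-1.66)
   = 1 / (1 + 14.125 + 0.021878) = 1/15.147 = 0.06602

α₀ = 0.0660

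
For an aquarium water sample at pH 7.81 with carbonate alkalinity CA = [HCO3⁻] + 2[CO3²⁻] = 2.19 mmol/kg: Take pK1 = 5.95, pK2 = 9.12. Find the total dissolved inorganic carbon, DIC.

CA = [HCO3⁻] + 2[CO3²⁻] = (α₁ + 2α₂)·DIC
At pH 7.81: [H⁺]/K1 = 10^-1.86 = 0.013804, K2/[H⁺] = 10^-1.31 = 0.048978
α₁ = 1/(1 + 0.013804 + 0.048978) = 1/1.0628 = 0.9409; α₂ = α₁·K2/[H⁺] = 0.04608
α₁ + 2α₂ = 1.0331
DIC = CA / (α₁ + 2α₂) = 2.19 / 1.0331 = 2.12 mmol/kg

DIC = 2.12 mmol/kg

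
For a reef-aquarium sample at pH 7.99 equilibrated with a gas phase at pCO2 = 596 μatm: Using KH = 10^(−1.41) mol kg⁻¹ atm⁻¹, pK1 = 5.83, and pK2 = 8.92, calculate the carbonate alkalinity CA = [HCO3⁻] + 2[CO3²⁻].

CA = 4.14 mmol/kg

[CO2*] = KH · pCO2 = 10^(−1.41) × 596×10^-6 = 2.319×10^-5 mol/kg
α₀ = 1/(1 + K1/[H⁺] + K1K2/[H⁺]²) = 1/(1 + 10^+2.16 + 10^+1.23) = 0.006153
DIC = [CO2*]/α₀ = 2.319×10^-5 / 0.006153 = 3.769 mmol/kg
CA = (α₁ + 2α₂)·DIC = (0.8894 + 2×0.1045) × 3.769 = 4.14 mmol/kg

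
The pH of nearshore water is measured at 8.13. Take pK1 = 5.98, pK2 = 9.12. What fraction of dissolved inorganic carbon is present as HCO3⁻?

α₁ = 0.901

α₁ = 1 / (1 + [H⁺]/K1 + K2/[H⁺]) = 1 / (1 + 10^-2.15 + 10^-0.99)
   = 1 / (1 + 0.0070795 + 0.10233) = 1/1.1094 = 0.9014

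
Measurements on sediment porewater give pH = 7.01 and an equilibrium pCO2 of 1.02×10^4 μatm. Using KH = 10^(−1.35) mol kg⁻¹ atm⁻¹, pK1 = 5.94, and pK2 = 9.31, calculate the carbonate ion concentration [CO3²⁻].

[CO3²⁻] = 0.0268 mmol/kg

[CO2*] = KH · pCO2 = 10^(−1.35) × 1.02×10^4×10^-6 = 4.556×10^-4 mol/kg
α₀ = 1/(1 + K1/[H⁺] + K1K2/[H⁺]²) = 1/(1 + 10^+1.07 + 10^-1.23) = 0.07808
DIC = [CO2*]/α₀ = 4.556×10^-4 / 0.07808 = 5.835 mmol/kg
[CO3²⁻] = α₂·DIC; α₂ = 0.004598, so [CO3²⁻] = 0.004598 × 5.835 = 0.0268 mmol/kg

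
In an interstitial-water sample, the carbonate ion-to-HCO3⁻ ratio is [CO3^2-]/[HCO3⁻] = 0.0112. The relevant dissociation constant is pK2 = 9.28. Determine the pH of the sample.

pH = 7.33

From K2 = [H⁺][CO3^2-]/[HCO3⁻]:  pH = pK2 + log₁₀([CO3^2-]/[HCO3⁻])
log₁₀(0.0112) = -1.951
pH = 9.28 + (-1.951) = 7.33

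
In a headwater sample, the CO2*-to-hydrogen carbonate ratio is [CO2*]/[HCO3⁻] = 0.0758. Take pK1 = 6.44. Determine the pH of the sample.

pH = 7.56

From K1 = [H⁺][HCO3⁻]/[CO2*]:  pH = pK1 − log₁₀([CO2*]/[HCO3⁻])
log₁₀(0.0758) = -1.120
pH = 6.44 − (-1.120) = 7.56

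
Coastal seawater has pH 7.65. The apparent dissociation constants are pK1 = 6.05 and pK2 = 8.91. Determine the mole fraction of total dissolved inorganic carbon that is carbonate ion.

α₂ = 0.0509

α₂ = 1 / (1 + [H⁺]/K2 + [H⁺]²/(K1K2)) = 1 / (1 + 10^+1.26 + 10^-0.34)
   = 1 / (1 + 18.197 + 0.45709) = 1/19.654 = 0.05088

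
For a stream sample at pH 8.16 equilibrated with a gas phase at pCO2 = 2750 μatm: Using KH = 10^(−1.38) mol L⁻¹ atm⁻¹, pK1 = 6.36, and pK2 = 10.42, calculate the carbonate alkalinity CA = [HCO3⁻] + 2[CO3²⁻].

[CO2*] = KH · pCO2 = 10^(−1.38) × 2750×10^-6 = 1.146×10^-4 mol/L
α₀ = 1/(1 + K1/[H⁺] + K1K2/[H⁺]²) = 1/(1 + 10^+1.80 + 10^-0.46) = 0.01552
DIC = [CO2*]/α₀ = 1.146×10^-4 / 0.01552 = 7.388 mmol/L
CA = (α₁ + 2α₂)·DIC = (0.9791 + 2×0.005381) × 7.388 = 7.31 mmol/L

CA = 7.31 mmol/L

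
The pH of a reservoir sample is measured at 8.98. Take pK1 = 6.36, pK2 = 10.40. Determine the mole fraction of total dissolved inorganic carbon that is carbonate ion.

α₂ = 0.0365

α₂ = 1 / (1 + [H⁺]/K2 + [H⁺]²/(K1K2)) = 1 / (1 + 10^+1.42 + 10^-1.20)
   = 1 / (1 + 26.303 + 0.063096) = 1/27.366 = 0.03654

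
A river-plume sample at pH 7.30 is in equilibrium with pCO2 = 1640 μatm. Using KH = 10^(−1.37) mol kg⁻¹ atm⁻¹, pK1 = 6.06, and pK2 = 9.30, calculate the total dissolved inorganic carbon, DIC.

[CO2*] = KH · pCO2 = 10^(−1.37) × 1640×10^-6 = 6.996×10^-5 mol/kg
α₀ = 1/(1 + K1/[H⁺] + K1K2/[H⁺]²) = 1/(1 + 10^+1.24 + 10^-0.76) = 0.05390
DIC = [CO2*]/α₀ = 6.996×10^-5 / 0.05390 = 1.30 mmol/kg

DIC = 1.30 mmol/kg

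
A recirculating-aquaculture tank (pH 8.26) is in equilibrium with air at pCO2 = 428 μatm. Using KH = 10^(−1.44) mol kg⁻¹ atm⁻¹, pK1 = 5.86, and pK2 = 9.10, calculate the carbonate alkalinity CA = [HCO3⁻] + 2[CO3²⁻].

CA = 5.03 mmol/kg

[CO2*] = KH · pCO2 = 10^(−1.44) × 428×10^-6 = 1.554×10^-5 mol/kg
α₀ = 1/(1 + K1/[H⁺] + K1K2/[H⁺]²) = 1/(1 + 10^+2.40 + 10^+1.56) = 0.003466
DIC = [CO2*]/α₀ = 1.554×10^-5 / 0.003466 = 4.483 mmol/kg
CA = (α₁ + 2α₂)·DIC = (0.8707 + 2×0.1259) × 4.483 = 5.03 mmol/kg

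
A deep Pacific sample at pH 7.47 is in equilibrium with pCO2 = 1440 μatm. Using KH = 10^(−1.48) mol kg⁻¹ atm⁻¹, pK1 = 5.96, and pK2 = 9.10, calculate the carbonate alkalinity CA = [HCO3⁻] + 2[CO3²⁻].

CA = 1.62 mmol/kg

[CO2*] = KH · pCO2 = 10^(−1.48) × 1440×10^-6 = 4.768×10^-5 mol/kg
α₀ = 1/(1 + K1/[H⁺] + K1K2/[H⁺]²) = 1/(1 + 10^+1.51 + 10^-0.12) = 0.02931
DIC = [CO2*]/α₀ = 4.768×10^-5 / 0.02931 = 1.627 mmol/kg
CA = (α₁ + 2α₂)·DIC = (0.9485 + 2×0.02223) × 1.627 = 1.62 mmol/kg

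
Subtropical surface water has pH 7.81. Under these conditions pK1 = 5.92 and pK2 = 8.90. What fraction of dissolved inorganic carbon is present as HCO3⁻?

α₁ = 1 / (1 + [H⁺]/K1 + K2/[H⁺]) = 1 / (1 + 10^-1.89 + 10^-1.09)
   = 1 / (1 + 0.012882 + 0.081283) = 1/1.0942 = 0.9139

α₁ = 0.914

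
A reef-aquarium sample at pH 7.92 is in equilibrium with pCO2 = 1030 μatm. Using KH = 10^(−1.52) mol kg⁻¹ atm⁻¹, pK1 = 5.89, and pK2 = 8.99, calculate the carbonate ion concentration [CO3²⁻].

[CO2*] = KH · pCO2 = 10^(−1.52) × 1030×10^-6 = 3.111×10^-5 mol/kg
α₀ = 1/(1 + K1/[H⁺] + K1K2/[H⁺]²) = 1/(1 + 10^+2.03 + 10^+0.96) = 0.008527
DIC = [CO2*]/α₀ = 3.111×10^-5 / 0.008527 = 3.648 mmol/kg
[CO3²⁻] = α₂·DIC; α₂ = 0.07777, so [CO3²⁻] = 0.07777 × 3.648 = 0.284 mmol/kg

[CO3²⁻] = 0.284 mmol/kg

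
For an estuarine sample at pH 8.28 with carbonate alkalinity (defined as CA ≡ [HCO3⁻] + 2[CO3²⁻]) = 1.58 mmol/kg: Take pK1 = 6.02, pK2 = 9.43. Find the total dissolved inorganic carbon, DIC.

DIC = 1.49 mmol/kg

CA = [HCO3⁻] + 2[CO3²⁻] = (α₁ + 2α₂)·DIC
At pH 8.28: [H⁺]/K1 = 10^-2.26 = 0.0054954, K2/[H⁺] = 10^-1.15 = 0.070795
α₁ = 1/(1 + 0.0054954 + 0.070795) = 1/1.0763 = 0.9291; α₂ = α₁·K2/[H⁺] = 0.06578
α₁ + 2α₂ = 1.0607
DIC = CA / (α₁ + 2α₂) = 1.58 / 1.0607 = 1.49 mmol/kg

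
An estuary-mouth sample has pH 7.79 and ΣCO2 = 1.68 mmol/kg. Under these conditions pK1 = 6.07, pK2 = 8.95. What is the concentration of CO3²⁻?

α₂ = 1 / (1 + [H⁺]/K2 + [H⁺]²/(K1K2)) = 1 / (1 + 10^+1.16 + 10^-0.56)
   = 1 / (1 + 14.454 + 0.27542) = 1/15.730 = 0.06357
[CO3²⁻] = α₂ × DIC = 0.06357 × 1.68 = 0.107 mmol/kg

[CO3²⁻] = 0.107 mmol/kg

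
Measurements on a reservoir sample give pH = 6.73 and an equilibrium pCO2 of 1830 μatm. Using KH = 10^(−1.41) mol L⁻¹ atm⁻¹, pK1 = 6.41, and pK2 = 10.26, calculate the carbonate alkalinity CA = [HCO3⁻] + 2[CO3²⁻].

CA = 0.149 mmol/L

[CO2*] = KH · pCO2 = 10^(−1.41) × 1830×10^-6 = 7.120×10^-5 mol/L
α₀ = 1/(1 + K1/[H⁺] + K1K2/[H⁺]²) = 1/(1 + 10^+0.32 + 10^-3.21) = 0.3236
DIC = [CO2*]/α₀ = 7.120×10^-5 / 0.3236 = 0.2200 mmol/L
CA = (α₁ + 2α₂)·DIC = (0.6762 + 2×0.0001996) × 0.2200 = 0.149 mmol/L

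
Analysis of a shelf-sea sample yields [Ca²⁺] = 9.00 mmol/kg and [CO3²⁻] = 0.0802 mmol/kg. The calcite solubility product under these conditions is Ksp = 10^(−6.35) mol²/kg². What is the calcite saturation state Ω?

Ω = 1.62

Ksp = 10^(−6.35) = 4.467×10^-7
Ω = [Ca²⁺][CO3²⁻]/Ksp = (9.00×10^-3)(0.0802×10^-3) / 4.467×10^-7 = 1.62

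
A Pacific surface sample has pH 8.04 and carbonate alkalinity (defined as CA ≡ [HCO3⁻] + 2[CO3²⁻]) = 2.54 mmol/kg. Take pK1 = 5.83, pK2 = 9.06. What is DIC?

DIC = 2.35 mmol/kg

CA = [HCO3⁻] + 2[CO3²⁻] = (α₁ + 2α₂)·DIC
At pH 8.04: [H⁺]/K1 = 10^-2.21 = 0.0061660, K2/[H⁺] = 10^-1.02 = 0.095499
α₁ = 1/(1 + 0.0061660 + 0.095499) = 1/1.1017 = 0.9077; α₂ = α₁·K2/[H⁺] = 0.08669
α₁ + 2α₂ = 1.0811
DIC = CA / (α₁ + 2α₂) = 2.54 / 1.0811 = 2.35 mmol/kg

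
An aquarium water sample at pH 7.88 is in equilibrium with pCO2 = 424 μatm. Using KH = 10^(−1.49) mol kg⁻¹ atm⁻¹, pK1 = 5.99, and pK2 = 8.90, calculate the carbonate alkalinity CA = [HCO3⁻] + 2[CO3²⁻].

[CO2*] = KH · pCO2 = 10^(−1.49) × 424×10^-6 = 1.372×10^-5 mol/kg
α₀ = 1/(1 + K1/[H⁺] + K1K2/[H⁺]²) = 1/(1 + 10^+1.89 + 10^+0.87) = 0.01162
DIC = [CO2*]/α₀ = 1.372×10^-5 / 0.01162 = 1.180 mmol/kg
CA = (α₁ + 2α₂)·DIC = (0.9022 + 2×0.08616) × 1.180 = 1.27 mmol/kg

CA = 1.27 mmol/kg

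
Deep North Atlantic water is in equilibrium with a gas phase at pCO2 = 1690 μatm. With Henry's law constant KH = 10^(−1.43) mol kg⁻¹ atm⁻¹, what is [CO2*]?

KH = 10^(−1.43) = 3.715×10^-2 mol kg⁻¹ atm⁻¹
[CO2*] = KH · pCO2 = 3.715×10^-2 × 1690×10^-6 atm = 6.28×10^-5 mol/kg

[CO2*] = 62.8 μmol/kg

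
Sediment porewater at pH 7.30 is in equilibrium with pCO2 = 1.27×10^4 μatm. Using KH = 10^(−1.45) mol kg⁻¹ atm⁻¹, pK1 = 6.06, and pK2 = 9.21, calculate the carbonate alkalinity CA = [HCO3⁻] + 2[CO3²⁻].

CA = 8.02 mmol/kg

[CO2*] = KH · pCO2 = 10^(−1.45) × 1.27×10^4×10^-6 = 4.506×10^-4 mol/kg
α₀ = 1/(1 + K1/[H⁺] + K1K2/[H⁺]²) = 1/(1 + 10^+1.24 + 10^-0.67) = 0.05379
DIC = [CO2*]/α₀ = 4.506×10^-4 / 0.05379 = 8.378 mmol/kg
CA = (α₁ + 2α₂)·DIC = (0.9347 + 2×0.01150) × 8.378 = 8.02 mmol/kg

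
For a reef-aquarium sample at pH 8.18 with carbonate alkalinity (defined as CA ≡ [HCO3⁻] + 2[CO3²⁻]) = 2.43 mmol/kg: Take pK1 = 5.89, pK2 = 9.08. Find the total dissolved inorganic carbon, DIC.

DIC = 2.20 mmol/kg

CA = [HCO3⁻] + 2[CO3²⁻] = (α₁ + 2α₂)·DIC
At pH 8.18: [H⁺]/K1 = 10^-2.29 = 0.0051286, K2/[H⁺] = 10^-0.90 = 0.12589
α₁ = 1/(1 + 0.0051286 + 0.12589) = 1/1.1310 = 0.8842; α₂ = α₁·K2/[H⁺] = 0.1113
α₁ + 2α₂ = 1.1068
DIC = CA / (α₁ + 2α₂) = 2.43 / 1.1068 = 2.20 mmol/kg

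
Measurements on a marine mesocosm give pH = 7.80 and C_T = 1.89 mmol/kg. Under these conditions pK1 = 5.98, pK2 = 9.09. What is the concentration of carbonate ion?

[CO3²⁻] = 0.0909 mmol/kg

α₂ = 1 / (1 + [H⁺]/K2 + [H⁺]²/(K1K2)) = 1 / (1 + 10^+1.29 + 10^-0.53)
   = 1 / (1 + 19.498 + 0.29512) = 1/20.794 = 0.04809
[CO3²⁻] = α₂ × DIC = 0.04809 × 1.89 = 0.0909 mmol/kg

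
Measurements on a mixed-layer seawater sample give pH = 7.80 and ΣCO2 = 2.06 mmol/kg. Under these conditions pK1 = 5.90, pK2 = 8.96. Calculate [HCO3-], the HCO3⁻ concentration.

α₁ = 1 / (1 + [H⁺]/K1 + K2/[H⁺]) = 1 / (1 + 10^-1.90 + 10^-1.16)
   = 1 / (1 + 0.012589 + 0.069183) = 1/1.0818 = 0.9244
[HCO3⁻] = α₁ × DIC = 0.9244 × 2.06 = 1.90 mmol/kg

[HCO3⁻] = 1.90 mmol/kg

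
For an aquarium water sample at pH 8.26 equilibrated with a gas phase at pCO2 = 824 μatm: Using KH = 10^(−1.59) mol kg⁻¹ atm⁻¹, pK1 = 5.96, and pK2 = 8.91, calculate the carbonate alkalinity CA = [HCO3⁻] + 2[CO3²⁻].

CA = 6.12 mmol/kg

[CO2*] = KH · pCO2 = 10^(−1.59) × 824×10^-6 = 2.118×10^-5 mol/kg
α₀ = 1/(1 + K1/[H⁺] + K1K2/[H⁺]²) = 1/(1 + 10^+2.30 + 10^+1.65) = 0.004078
DIC = [CO2*]/α₀ = 2.118×10^-5 / 0.004078 = 5.193 mmol/kg
CA = (α₁ + 2α₂)·DIC = (0.8137 + 2×0.1822) × 5.193 = 6.12 mmol/kg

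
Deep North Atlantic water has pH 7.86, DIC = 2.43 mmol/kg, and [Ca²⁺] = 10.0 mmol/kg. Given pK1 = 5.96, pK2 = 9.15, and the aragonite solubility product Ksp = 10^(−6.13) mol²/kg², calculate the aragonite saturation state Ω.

Ω = 1.58

α₂ = 1 / (1 + [H⁺]/K2 + [H⁺]²/(K1K2)) = 1 / (1 + 10^+1.29 + 10^-0.61)
   = 1 / (1 + 19.498 + 0.24547) = 1/20.744 = 0.04821
[CO3²⁻] = α₂ × DIC = 0.04821 × 2.43 = 0.1171 mmol/kg
Ksp = 10^(−6.13) = 7.413×10^-7
Ω = [Ca²⁺][CO3²⁻]/Ksp = (10.0×10^-3)(1.171×10^-4) / 7.413×10^-7 = 1.58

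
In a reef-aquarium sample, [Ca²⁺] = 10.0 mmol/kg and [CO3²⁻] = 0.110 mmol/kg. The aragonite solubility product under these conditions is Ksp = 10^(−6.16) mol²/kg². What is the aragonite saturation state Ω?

Ω = 1.59

Ksp = 10^(−6.16) = 6.918×10^-7
Ω = [Ca²⁺][CO3²⁻]/Ksp = (10.0×10^-3)(0.110×10^-3) / 6.918×10^-7 = 1.59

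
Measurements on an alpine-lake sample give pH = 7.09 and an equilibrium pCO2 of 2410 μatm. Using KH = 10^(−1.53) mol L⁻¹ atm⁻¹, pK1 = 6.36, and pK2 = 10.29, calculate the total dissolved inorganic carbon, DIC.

DIC = 0.453 mmol/L

[CO2*] = KH · pCO2 = 10^(−1.53) × 2410×10^-6 = 7.112×10^-5 mol/L
α₀ = 1/(1 + K1/[H⁺] + K1K2/[H⁺]²) = 1/(1 + 10^+0.73 + 10^-2.47) = 0.1569
DIC = [CO2*]/α₀ = 7.112×10^-5 / 0.1569 = 0.453 mmol/L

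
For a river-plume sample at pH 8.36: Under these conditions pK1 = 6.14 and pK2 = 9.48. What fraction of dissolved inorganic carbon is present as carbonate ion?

α₂ = 0.0701

α₂ = 1 / (1 + [H⁺]/K2 + [H⁺]²/(K1K2)) = 1 / (1 + 10^+1.12 + 10^-1.10)
   = 1 / (1 + 13.183 + 0.079433) = 1/14.262 = 0.07012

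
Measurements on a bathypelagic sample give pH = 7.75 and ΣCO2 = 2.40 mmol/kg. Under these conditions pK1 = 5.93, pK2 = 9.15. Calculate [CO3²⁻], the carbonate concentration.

[CO3²⁻] = 0.0906 mmol/kg

α₂ = 1 / (1 + [H⁺]/K2 + [H⁺]²/(K1K2)) = 1 / (1 + 10^+1.40 + 10^-0.42)
   = 1 / (1 + 25.119 + 0.38019) = 1/26.499 = 0.03774
[CO3²⁻] = α₂ × DIC = 0.03774 × 2.40 = 0.0906 mmol/kg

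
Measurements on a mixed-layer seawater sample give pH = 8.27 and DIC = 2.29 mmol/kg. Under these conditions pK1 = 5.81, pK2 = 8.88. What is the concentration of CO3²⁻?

[CO3²⁻] = 0.450 mmol/kg

α₂ = 1 / (1 + [H⁺]/K2 + [H⁺]²/(K1K2)) = 1 / (1 + 10^+0.61 + 10^-1.85)
   = 1 / (1 + 4.0738 + 0.014125) = 1/5.0879 = 0.1965
[CO3²⁻] = α₂ × DIC = 0.1965 × 2.29 = 0.450 mmol/kg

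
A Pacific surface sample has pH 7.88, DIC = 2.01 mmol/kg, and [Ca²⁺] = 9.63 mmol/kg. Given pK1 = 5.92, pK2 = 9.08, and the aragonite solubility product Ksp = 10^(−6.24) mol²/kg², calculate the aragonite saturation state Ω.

α₂ = 1 / (1 + [H⁺]/K2 + [H⁺]²/(K1K2)) = 1 / (1 + 10^+1.20 + 10^-0.76)
   = 1 / (1 + 15.849 + 0.17378) = 1/17.023 = 0.05875
[CO3²⁻] = α₂ × DIC = 0.05875 × 2.01 = 0.1181 mmol/kg
Ksp = 10^(−6.24) = 5.754×10^-7
Ω = [Ca²⁺][CO3²⁻]/Ksp = (9.63×10^-3)(1.181×10^-4) / 5.754×10^-7 = 1.98

Ω = 1.98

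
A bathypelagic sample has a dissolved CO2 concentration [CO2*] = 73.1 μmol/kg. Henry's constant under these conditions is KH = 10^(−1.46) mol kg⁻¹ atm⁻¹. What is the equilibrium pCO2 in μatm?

pCO2 = 2110 μatm

KH = 10^(−1.46) = 3.467×10^-2 mol kg⁻¹ atm⁻¹
pCO2 = [CO2*]/KH = 73.1×10^-6 / 3.467×10^-2 = 2.11×10^-3 atm = 2110 μatm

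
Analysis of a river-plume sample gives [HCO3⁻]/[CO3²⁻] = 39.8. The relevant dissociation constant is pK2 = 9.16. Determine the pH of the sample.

pH = 7.56

From K2 = [H⁺][CO3²⁻]/[HCO3⁻]:  pH = pK2 − log₁₀([HCO3⁻]/[CO3²⁻])
log₁₀(39.8) = +1.600
pH = 9.16 − (+1.600) = 7.56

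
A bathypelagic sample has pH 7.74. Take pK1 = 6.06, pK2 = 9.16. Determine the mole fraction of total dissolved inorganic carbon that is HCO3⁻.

α₁ = 0.944

α₁ = 1 / (1 + [H⁺]/K1 + K2/[H⁺]) = 1 / (1 + 10^-1.68 + 10^-1.42)
   = 1 / (1 + 0.020893 + 0.038019) = 1/1.0589 = 0.9444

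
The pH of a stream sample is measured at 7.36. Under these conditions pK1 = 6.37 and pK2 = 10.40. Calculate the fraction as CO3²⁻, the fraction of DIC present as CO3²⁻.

α₂ = 0.000827

α₂ = 1 / (1 + [H⁺]/K2 + [H⁺]²/(K1K2)) = 1 / (1 + 10^+3.04 + 10^+2.05)
   = 1 / (1 + 1096.5 + 112.20) = 1/1209.7 = 0.0008267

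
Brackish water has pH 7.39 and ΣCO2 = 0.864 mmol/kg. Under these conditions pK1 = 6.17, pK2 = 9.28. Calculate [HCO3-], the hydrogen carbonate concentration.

[HCO3⁻] = 0.805 mmol/kg

α₁ = 1 / (1 + [H⁺]/K1 + K2/[H⁺]) = 1 / (1 + 10^-1.22 + 10^-1.89)
   = 1 / (1 + 0.060256 + 0.012882) = 1/1.0731 = 0.9318
[HCO3⁻] = α₁ × DIC = 0.9318 × 0.864 = 0.805 mmol/kg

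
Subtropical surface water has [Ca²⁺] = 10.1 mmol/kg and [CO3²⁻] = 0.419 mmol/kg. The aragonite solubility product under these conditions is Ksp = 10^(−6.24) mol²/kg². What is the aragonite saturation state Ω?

Ω = 7.35

Ksp = 10^(−6.24) = 5.754×10^-7
Ω = [Ca²⁺][CO3²⁻]/Ksp = (10.1×10^-3)(0.419×10^-3) / 5.754×10^-7 = 7.35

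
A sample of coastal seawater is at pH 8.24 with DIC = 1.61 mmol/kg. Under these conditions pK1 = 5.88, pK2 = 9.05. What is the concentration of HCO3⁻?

α₁ = 1 / (1 + [H⁺]/K1 + K2/[H⁺]) = 1 / (1 + 10^-2.36 + 10^-0.81)
   = 1 / (1 + 0.0043652 + 0.15488) = 1/1.1592 = 0.8626
[HCO3⁻] = α₁ × DIC = 0.8626 × 1.61 = 1.39 mmol/kg

[HCO3⁻] = 1.39 mmol/kg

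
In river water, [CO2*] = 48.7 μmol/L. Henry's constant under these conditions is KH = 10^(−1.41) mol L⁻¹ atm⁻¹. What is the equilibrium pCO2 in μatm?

KH = 10^(−1.41) = 3.890×10^-2 mol L⁻¹ atm⁻¹
pCO2 = [CO2*]/KH = 48.7×10^-6 / 3.890×10^-2 = 1.25×10^-3 atm = 1250 μatm

pCO2 = 1250 μatm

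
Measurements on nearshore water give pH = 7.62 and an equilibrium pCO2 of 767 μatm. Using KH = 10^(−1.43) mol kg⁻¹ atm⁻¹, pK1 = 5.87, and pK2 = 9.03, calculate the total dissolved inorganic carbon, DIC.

[CO2*] = KH · pCO2 = 10^(−1.43) × 767×10^-6 = 2.850×10^-5 mol/kg
α₀ = 1/(1 + K1/[H⁺] + K1K2/[H⁺]²) = 1/(1 + 10^+1.75 + 10^+0.34) = 0.01683
DIC = [CO2*]/α₀ = 2.850×10^-5 / 0.01683 = 1.69 mmol/kg

DIC = 1.69 mmol/kg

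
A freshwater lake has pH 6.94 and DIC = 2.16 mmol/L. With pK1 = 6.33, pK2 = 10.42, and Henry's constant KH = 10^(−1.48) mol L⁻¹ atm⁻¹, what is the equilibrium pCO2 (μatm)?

pCO2 = 1.29×10^4 μatm

α₀ = 1 / (1 + K1/[H⁺] + K1K2/[H⁺]²) = 1 / (1 + 10^+0.61 + 10^-2.87)
   = 1 / (1 + 4.0738 + 0.0013490) = 1/5.0752 = 0.1970
[CO2*] = α₀ × DIC = 0.1970 × 2.16 = 0.4256 mmol/L
pCO2 = [CO2*]/KH = 4.256×10^-4 / 3.311×10^-2 = 1.29×10^4 μatm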